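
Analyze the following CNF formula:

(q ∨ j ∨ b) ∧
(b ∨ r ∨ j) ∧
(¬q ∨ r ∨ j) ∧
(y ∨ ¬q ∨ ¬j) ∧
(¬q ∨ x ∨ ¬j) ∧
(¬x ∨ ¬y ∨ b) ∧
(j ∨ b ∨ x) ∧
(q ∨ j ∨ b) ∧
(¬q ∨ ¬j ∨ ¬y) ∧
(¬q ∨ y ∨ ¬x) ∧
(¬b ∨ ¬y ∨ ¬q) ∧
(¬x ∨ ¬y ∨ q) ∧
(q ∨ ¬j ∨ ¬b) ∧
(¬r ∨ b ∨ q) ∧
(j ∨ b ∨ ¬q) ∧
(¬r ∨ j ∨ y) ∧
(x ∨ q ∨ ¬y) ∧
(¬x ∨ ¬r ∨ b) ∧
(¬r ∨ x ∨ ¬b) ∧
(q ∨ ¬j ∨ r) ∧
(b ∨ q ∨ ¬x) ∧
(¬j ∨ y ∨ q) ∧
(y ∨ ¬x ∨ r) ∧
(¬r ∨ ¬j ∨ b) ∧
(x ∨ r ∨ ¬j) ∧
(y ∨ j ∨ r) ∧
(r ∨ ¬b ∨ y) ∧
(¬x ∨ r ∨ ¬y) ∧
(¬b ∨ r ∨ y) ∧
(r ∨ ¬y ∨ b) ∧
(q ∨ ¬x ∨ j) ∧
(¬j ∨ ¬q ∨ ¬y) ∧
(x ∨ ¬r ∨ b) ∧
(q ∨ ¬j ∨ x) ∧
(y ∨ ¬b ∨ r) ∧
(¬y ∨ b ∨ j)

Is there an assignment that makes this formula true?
No

No, the formula is not satisfiable.

No assignment of truth values to the variables can make all 36 clauses true simultaneously.

The formula is UNSAT (unsatisfiable).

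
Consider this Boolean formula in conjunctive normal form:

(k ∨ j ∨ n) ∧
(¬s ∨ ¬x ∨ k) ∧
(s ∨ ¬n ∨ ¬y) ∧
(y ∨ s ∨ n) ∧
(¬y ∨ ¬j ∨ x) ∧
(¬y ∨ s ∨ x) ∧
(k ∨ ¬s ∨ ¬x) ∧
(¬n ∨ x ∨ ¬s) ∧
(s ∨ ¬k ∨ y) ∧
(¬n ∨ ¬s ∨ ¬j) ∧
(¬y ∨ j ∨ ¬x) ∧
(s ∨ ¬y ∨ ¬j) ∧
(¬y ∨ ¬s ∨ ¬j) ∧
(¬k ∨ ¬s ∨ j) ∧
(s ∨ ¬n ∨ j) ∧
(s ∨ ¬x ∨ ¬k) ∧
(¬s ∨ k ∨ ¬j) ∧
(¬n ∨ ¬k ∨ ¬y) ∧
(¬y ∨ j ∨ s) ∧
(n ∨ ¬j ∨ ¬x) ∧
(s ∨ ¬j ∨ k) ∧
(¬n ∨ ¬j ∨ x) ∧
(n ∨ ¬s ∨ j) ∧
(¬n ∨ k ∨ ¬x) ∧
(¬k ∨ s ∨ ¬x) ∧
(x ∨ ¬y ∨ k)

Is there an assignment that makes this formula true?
Yes

Yes, the formula is satisfiable.

One satisfying assignment is: y=False, j=True, s=True, n=False, k=True, x=False

Verification: With this assignment, all 26 clauses evaluate to true.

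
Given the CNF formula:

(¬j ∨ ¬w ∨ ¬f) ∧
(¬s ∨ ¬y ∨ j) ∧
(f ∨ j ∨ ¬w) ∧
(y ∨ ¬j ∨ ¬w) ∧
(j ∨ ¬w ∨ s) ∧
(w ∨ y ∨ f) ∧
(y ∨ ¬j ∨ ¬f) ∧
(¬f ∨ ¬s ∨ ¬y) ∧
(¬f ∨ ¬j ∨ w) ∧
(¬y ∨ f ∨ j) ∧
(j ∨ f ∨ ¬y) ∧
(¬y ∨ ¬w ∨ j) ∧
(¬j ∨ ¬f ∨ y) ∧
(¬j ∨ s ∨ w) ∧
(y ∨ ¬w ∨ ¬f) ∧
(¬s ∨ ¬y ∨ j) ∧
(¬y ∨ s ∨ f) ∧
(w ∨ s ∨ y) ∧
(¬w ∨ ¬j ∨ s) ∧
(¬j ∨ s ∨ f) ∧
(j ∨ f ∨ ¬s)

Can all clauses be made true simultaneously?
Yes

Yes, the formula is satisfiable.

One satisfying assignment is: s=True, f=True, y=False, w=False, j=False

Verification: With this assignment, all 21 clauses evaluate to true.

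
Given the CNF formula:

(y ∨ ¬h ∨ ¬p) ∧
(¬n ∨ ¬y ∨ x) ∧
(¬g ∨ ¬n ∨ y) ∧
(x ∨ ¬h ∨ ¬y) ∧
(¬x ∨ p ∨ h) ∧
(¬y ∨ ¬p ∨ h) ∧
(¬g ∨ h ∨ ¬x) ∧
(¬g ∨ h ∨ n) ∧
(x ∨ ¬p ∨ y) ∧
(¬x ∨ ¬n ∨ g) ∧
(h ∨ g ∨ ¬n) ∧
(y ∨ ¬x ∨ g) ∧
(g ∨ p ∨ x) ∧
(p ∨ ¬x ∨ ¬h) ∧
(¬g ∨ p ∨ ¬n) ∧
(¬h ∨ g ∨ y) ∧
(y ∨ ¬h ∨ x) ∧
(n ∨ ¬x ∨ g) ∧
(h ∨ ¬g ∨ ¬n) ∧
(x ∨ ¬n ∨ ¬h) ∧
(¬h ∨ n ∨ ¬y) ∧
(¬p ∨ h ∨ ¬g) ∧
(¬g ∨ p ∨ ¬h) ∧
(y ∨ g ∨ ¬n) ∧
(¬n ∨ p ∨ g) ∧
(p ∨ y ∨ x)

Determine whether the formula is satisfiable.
Yes

Yes, the formula is satisfiable.

One satisfying assignment is: p=True, x=True, n=True, y=True, g=True, h=True

Verification: With this assignment, all 26 clauses evaluate to true.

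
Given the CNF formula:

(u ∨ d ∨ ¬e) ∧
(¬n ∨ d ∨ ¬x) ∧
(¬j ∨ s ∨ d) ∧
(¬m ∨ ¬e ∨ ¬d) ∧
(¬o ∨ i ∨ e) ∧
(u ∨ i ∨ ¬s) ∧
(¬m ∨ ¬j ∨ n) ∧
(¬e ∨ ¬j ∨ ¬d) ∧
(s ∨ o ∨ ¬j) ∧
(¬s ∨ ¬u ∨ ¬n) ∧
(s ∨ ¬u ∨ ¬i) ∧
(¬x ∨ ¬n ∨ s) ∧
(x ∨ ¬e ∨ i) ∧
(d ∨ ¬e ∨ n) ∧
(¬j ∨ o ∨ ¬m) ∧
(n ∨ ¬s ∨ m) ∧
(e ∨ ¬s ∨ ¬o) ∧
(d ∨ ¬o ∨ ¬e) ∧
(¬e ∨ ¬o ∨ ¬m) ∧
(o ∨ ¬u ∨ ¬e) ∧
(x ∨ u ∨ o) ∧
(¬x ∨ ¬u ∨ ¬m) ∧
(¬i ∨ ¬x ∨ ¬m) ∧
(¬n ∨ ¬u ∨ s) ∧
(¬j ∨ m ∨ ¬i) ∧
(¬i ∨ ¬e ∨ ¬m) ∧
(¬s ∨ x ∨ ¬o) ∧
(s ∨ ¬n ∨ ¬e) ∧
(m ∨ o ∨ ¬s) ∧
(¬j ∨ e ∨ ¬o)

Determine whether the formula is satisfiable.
Yes

Yes, the formula is satisfiable.

One satisfying assignment is: m=False, e=False, x=False, j=False, i=False, s=False, n=False, u=True, d=False, o=False

Verification: With this assignment, all 30 clauses evaluate to true.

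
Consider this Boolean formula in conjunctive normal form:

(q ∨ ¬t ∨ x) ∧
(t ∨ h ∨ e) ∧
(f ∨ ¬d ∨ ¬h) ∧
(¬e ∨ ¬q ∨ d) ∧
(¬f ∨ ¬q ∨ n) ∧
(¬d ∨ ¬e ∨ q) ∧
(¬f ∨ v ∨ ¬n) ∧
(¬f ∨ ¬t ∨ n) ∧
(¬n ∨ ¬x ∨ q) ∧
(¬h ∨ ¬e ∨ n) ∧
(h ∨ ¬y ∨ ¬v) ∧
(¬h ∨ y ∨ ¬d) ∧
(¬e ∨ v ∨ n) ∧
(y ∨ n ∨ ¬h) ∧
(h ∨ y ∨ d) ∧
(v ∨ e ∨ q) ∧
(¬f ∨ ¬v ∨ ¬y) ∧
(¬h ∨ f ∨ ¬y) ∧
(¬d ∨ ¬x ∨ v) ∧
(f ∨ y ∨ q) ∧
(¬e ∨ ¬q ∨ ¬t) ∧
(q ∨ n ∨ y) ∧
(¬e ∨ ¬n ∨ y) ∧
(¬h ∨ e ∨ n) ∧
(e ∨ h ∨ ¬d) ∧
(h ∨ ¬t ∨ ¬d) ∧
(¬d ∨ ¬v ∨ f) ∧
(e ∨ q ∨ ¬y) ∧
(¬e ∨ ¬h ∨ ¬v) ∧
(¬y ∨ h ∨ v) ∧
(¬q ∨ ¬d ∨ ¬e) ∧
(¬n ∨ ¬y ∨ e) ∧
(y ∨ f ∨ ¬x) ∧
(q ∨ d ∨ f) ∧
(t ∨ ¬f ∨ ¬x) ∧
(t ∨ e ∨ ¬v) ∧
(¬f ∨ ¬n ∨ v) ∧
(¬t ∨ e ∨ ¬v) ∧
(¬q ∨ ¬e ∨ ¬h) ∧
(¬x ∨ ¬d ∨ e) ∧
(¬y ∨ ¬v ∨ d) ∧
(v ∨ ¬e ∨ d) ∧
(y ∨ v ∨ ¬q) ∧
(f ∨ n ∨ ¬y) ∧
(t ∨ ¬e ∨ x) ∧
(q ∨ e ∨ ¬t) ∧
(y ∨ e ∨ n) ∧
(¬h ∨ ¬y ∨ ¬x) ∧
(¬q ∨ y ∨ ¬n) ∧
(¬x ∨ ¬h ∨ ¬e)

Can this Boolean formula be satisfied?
No

No, the formula is not satisfiable.

No assignment of truth values to the variables can make all 50 clauses true simultaneously.

The formula is UNSAT (unsatisfiable).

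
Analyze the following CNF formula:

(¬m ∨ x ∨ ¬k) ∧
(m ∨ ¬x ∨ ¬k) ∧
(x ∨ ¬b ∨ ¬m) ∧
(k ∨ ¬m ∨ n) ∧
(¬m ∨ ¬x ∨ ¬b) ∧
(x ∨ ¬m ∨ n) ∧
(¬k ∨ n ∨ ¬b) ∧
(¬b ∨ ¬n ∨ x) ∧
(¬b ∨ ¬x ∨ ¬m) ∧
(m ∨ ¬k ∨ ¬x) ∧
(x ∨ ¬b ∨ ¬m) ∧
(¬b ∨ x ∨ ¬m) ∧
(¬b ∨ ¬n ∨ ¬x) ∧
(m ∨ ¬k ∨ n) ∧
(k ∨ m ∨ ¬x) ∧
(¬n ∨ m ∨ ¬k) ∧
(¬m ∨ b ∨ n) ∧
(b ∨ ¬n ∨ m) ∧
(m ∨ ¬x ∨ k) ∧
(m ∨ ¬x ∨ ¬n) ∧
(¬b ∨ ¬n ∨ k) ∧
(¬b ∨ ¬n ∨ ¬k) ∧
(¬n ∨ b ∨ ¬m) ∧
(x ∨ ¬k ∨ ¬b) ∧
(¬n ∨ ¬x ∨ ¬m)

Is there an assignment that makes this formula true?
Yes

Yes, the formula is satisfiable.

One satisfying assignment is: b=False, k=False, n=False, x=False, m=False

Verification: With this assignment, all 25 clauses evaluate to true.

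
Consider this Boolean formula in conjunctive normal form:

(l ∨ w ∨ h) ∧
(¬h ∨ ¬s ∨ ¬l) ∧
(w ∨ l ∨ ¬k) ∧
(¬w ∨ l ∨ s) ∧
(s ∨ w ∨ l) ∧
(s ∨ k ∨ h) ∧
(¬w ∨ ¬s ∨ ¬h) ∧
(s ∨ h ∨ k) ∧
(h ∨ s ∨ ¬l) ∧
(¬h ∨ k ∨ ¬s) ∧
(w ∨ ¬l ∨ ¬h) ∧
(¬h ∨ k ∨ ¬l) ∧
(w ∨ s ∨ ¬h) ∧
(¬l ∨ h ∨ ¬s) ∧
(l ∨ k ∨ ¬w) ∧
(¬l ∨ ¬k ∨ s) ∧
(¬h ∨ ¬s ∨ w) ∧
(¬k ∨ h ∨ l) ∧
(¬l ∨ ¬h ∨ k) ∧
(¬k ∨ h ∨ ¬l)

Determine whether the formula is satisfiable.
No

No, the formula is not satisfiable.

No assignment of truth values to the variables can make all 20 clauses true simultaneously.

The formula is UNSAT (unsatisfiable).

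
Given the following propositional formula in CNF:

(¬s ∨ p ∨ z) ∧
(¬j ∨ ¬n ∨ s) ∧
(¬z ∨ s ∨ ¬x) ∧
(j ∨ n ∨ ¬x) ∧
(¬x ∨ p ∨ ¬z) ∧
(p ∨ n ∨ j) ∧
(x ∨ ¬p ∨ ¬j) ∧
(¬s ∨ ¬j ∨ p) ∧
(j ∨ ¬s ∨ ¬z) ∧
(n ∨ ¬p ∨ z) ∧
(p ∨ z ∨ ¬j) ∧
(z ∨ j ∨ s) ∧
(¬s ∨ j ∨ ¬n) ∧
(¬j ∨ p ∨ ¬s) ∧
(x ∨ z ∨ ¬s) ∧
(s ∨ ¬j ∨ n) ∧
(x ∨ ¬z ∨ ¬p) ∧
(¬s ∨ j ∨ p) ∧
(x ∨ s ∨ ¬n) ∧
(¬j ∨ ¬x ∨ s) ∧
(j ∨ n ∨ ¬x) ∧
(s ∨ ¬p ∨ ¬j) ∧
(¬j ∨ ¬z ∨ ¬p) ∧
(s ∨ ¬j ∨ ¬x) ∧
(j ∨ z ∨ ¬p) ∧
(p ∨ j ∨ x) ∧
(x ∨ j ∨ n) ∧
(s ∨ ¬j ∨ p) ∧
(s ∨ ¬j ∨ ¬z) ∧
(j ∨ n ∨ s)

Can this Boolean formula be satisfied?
Yes

Yes, the formula is satisfiable.

One satisfying assignment is: n=True, x=True, s=True, z=False, p=True, j=True

Verification: With this assignment, all 30 clauses evaluate to true.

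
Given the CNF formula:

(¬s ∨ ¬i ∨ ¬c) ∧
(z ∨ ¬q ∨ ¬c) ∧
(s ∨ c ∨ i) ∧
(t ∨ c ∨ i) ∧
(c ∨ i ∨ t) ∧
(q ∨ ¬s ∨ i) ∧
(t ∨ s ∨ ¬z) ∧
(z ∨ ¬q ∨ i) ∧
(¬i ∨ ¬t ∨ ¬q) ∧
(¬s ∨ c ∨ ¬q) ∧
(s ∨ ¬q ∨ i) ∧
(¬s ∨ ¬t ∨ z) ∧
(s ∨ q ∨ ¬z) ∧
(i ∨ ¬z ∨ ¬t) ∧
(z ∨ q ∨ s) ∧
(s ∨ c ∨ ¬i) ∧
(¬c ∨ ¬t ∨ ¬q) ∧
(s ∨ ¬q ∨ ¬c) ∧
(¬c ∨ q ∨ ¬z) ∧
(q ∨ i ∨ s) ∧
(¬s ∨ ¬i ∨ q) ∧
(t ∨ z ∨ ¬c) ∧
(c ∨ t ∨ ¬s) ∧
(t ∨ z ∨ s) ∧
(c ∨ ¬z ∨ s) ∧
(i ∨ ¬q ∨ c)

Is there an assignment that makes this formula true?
Yes

Yes, the formula is satisfiable.

One satisfying assignment is: i=False, q=True, s=True, c=True, z=True, t=False

Verification: With this assignment, all 26 clauses evaluate to true.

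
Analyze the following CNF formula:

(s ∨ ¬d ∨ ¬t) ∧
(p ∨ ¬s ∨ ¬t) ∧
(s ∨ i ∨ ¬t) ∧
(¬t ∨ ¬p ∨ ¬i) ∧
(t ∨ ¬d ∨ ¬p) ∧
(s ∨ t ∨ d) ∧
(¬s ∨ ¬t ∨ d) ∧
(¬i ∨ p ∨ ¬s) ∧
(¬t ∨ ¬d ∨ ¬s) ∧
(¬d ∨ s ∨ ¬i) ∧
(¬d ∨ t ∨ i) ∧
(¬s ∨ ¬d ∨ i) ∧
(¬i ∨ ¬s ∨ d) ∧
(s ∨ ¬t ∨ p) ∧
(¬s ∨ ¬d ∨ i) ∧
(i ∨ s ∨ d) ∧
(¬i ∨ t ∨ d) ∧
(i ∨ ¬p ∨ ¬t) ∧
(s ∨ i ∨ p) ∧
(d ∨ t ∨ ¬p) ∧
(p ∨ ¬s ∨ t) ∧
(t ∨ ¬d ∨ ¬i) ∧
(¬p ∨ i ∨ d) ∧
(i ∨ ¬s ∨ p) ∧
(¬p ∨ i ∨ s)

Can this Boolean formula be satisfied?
No

No, the formula is not satisfiable.

No assignment of truth values to the variables can make all 25 clauses true simultaneously.

The formula is UNSAT (unsatisfiable).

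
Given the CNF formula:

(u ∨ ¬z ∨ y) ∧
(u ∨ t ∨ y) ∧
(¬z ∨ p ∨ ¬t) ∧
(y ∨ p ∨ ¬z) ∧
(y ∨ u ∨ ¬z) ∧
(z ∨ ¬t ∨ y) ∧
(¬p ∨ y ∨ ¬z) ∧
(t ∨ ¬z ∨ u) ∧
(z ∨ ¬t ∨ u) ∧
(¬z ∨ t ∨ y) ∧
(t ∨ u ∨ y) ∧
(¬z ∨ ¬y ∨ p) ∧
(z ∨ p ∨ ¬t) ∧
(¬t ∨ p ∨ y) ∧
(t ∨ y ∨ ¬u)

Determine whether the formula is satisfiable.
Yes

Yes, the formula is satisfiable.

One satisfying assignment is: u=False, t=False, z=False, p=False, y=True

Verification: With this assignment, all 15 clauses evaluate to true.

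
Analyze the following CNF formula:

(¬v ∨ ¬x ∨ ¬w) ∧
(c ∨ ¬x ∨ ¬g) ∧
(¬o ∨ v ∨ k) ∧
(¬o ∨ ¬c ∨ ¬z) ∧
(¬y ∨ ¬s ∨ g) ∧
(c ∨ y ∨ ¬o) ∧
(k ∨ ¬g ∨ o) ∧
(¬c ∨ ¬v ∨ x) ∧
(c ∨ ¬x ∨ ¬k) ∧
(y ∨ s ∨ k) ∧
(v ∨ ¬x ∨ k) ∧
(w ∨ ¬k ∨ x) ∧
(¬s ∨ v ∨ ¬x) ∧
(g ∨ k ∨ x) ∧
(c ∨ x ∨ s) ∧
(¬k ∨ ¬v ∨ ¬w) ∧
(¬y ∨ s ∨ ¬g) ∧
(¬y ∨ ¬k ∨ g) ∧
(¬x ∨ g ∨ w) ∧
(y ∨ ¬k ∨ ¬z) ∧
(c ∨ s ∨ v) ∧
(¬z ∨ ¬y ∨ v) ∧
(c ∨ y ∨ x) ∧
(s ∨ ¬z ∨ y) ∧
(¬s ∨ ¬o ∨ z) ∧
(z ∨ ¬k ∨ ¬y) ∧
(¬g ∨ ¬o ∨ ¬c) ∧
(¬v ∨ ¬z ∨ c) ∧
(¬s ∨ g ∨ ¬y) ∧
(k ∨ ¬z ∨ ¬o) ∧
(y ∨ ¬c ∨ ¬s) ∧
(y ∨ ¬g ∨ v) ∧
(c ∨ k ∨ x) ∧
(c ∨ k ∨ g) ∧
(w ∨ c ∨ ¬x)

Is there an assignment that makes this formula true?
Yes

Yes, the formula is satisfiable.

One satisfying assignment is: k=True, y=False, w=True, x=True, s=False, c=True, v=False, o=False, g=False, z=False

Verification: With this assignment, all 35 clauses evaluate to true.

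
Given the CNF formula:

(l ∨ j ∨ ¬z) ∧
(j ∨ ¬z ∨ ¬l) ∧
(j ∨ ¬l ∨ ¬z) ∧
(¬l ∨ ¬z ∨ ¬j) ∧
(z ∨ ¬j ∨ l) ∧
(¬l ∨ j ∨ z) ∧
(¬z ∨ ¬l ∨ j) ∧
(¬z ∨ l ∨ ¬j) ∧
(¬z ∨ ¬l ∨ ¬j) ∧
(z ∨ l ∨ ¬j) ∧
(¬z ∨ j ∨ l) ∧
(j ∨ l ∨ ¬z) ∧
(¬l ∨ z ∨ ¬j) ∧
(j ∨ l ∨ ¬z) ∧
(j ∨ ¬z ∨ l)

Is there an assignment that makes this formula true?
Yes

Yes, the formula is satisfiable.

One satisfying assignment is: j=False, z=False, l=False

Verification: With this assignment, all 15 clauses evaluate to true.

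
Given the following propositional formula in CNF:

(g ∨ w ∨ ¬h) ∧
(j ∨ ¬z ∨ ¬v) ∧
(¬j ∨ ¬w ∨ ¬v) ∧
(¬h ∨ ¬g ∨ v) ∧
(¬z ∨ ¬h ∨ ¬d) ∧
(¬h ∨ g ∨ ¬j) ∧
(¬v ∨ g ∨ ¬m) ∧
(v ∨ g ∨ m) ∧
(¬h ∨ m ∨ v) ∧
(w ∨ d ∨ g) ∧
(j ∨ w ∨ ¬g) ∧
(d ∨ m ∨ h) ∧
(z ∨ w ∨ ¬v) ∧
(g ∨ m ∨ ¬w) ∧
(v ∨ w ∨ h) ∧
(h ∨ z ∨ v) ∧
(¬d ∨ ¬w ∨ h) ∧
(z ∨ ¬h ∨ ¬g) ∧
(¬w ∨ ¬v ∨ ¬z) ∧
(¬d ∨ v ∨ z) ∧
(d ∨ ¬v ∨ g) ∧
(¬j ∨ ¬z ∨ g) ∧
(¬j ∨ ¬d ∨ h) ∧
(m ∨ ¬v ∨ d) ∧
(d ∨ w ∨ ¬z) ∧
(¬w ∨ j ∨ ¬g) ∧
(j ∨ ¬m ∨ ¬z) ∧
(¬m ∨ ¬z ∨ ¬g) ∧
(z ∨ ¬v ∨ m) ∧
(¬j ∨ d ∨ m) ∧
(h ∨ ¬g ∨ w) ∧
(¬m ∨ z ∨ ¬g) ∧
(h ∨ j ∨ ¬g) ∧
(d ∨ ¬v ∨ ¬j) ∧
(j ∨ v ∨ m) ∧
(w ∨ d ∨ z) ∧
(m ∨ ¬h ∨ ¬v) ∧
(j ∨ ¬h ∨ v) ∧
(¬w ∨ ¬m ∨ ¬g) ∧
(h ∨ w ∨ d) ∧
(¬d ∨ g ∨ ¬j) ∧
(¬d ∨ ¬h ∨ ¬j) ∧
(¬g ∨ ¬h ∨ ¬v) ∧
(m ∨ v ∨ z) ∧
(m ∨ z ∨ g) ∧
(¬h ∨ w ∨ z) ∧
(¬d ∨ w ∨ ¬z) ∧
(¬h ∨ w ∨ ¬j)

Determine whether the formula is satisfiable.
No

No, the formula is not satisfiable.

No assignment of truth values to the variables can make all 48 clauses true simultaneously.

The formula is UNSAT (unsatisfiable).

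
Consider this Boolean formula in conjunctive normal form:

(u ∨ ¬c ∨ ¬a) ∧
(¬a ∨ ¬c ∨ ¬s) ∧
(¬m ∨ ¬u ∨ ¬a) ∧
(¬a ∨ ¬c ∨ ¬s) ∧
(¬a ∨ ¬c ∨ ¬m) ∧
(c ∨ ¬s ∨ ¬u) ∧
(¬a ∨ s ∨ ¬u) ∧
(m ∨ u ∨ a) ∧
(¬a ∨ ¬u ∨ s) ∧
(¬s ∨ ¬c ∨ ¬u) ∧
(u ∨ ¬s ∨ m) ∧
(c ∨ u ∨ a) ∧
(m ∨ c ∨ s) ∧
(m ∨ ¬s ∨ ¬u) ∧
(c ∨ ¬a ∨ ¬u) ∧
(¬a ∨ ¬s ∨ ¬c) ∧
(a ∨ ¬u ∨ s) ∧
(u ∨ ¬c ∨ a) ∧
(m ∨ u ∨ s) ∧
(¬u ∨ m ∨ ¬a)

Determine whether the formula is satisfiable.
Yes

Yes, the formula is satisfiable.

One satisfying assignment is: a=True, u=False, m=True, c=False, s=False

Verification: With this assignment, all 20 clauses evaluate to true.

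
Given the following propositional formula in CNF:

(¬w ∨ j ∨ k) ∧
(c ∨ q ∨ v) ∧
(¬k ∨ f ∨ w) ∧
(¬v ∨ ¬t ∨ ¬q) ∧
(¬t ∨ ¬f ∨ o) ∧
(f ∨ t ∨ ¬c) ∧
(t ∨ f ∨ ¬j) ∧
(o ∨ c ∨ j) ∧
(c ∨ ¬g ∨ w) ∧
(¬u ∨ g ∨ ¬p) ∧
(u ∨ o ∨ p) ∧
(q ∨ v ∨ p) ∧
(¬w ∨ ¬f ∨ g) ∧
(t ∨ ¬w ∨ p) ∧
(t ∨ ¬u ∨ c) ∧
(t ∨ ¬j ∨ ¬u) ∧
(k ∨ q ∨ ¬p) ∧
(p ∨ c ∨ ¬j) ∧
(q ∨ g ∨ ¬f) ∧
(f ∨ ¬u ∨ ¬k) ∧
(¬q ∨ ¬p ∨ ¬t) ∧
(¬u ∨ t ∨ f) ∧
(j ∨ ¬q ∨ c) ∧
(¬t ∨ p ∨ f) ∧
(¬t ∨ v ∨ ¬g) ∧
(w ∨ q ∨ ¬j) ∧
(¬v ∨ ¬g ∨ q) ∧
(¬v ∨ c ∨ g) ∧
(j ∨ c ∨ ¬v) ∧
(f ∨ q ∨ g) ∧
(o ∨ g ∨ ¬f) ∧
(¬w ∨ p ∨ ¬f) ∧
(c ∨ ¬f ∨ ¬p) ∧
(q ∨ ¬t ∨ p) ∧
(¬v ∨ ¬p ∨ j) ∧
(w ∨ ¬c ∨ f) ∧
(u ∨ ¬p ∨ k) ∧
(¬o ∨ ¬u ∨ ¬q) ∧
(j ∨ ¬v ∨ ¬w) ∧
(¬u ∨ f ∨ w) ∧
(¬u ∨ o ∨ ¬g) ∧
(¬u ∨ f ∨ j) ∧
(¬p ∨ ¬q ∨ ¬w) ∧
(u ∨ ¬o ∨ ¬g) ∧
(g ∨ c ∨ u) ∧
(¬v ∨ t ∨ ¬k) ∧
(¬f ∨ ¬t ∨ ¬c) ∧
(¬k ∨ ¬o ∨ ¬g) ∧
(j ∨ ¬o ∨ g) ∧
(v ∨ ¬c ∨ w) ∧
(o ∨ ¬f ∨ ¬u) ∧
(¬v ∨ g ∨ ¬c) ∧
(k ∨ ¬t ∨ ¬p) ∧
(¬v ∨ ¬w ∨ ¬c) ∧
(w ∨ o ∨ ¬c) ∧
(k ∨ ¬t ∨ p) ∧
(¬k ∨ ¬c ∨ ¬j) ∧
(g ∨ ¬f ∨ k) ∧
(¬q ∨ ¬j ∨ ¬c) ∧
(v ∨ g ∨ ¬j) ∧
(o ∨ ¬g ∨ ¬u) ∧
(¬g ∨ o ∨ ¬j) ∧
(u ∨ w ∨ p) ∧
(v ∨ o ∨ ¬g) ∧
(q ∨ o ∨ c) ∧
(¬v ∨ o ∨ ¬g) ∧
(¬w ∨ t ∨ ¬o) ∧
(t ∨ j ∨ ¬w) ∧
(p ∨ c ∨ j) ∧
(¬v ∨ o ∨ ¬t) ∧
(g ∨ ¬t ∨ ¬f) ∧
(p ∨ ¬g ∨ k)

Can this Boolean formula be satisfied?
No

No, the formula is not satisfiable.

No assignment of truth values to the variables can make all 72 clauses true simultaneously.

The formula is UNSAT (unsatisfiable).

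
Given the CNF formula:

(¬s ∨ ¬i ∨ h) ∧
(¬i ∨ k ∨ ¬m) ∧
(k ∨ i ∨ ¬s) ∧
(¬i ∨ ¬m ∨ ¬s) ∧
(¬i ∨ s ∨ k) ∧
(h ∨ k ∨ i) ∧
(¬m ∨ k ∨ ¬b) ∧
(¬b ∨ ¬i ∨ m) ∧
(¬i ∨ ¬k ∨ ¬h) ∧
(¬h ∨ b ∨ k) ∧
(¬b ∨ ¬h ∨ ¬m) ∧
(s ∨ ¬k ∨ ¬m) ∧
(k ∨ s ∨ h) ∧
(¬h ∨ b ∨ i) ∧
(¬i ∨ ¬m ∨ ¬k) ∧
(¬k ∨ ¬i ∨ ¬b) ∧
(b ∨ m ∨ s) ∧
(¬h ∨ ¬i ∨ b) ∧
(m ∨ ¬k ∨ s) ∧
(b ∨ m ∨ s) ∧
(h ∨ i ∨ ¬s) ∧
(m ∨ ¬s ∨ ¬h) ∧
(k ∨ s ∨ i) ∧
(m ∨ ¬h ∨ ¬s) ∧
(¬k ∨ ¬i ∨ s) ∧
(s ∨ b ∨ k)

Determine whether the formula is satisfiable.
No

No, the formula is not satisfiable.

No assignment of truth values to the variables can make all 26 clauses true simultaneously.

The formula is UNSAT (unsatisfiable).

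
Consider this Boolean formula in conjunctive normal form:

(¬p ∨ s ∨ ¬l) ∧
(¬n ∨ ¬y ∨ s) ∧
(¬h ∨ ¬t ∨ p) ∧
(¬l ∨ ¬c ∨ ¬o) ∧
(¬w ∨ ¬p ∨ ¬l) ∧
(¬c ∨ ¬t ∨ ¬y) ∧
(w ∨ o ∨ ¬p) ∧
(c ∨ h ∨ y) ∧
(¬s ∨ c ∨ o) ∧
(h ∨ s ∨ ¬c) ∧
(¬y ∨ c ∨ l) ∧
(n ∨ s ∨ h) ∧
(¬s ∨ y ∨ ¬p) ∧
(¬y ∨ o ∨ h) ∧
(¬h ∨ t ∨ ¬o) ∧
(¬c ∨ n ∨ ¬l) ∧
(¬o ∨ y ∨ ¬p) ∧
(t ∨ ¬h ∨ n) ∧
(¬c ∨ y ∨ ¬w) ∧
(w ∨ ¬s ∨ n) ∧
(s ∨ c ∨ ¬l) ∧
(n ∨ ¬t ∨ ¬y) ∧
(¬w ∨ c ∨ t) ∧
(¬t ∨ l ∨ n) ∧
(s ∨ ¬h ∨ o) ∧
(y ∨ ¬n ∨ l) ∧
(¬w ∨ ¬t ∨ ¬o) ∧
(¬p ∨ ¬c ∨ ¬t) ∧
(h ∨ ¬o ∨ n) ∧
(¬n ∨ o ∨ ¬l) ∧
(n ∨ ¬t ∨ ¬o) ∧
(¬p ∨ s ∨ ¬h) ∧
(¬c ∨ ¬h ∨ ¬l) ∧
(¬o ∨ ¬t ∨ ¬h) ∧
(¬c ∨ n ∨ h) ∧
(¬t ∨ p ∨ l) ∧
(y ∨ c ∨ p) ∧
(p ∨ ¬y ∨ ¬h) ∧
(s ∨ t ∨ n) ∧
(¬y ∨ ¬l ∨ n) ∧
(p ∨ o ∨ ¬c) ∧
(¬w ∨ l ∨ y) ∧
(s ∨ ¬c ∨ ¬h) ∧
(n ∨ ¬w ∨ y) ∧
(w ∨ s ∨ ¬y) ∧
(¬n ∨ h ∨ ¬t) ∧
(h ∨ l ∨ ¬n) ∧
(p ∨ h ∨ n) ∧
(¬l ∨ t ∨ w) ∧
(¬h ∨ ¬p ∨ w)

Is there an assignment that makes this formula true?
Yes

Yes, the formula is satisfiable.

One satisfying assignment is: o=False, t=False, w=True, l=False, c=True, s=True, p=True, h=True, y=True, n=True

Verification: With this assignment, all 50 clauses evaluate to true.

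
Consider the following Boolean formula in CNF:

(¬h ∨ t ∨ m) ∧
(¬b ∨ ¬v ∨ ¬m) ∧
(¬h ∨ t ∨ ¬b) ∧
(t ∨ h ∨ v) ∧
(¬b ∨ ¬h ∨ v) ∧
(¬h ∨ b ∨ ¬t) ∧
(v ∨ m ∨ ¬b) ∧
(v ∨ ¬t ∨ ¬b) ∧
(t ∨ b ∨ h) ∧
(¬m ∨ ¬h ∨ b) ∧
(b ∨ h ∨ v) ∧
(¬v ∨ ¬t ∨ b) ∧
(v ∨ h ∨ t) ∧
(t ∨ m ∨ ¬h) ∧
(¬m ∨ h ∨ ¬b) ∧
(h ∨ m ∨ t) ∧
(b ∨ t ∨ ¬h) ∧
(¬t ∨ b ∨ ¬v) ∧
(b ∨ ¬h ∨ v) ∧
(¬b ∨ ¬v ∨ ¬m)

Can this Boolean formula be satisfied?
Yes

Yes, the formula is satisfiable.

One satisfying assignment is: t=True, h=False, v=True, m=False, b=True

Verification: With this assignment, all 20 clauses evaluate to true.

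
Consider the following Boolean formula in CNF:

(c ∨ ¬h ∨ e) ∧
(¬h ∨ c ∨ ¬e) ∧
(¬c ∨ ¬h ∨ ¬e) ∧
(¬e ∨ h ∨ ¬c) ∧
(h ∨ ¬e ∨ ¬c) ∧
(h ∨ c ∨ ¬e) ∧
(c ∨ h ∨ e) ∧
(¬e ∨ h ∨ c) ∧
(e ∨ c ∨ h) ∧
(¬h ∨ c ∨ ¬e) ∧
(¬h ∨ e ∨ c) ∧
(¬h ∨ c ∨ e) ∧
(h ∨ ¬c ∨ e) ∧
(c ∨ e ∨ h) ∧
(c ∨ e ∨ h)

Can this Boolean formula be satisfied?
Yes

Yes, the formula is satisfiable.

One satisfying assignment is: h=True, c=True, e=False

Verification: With this assignment, all 15 clauses evaluate to true.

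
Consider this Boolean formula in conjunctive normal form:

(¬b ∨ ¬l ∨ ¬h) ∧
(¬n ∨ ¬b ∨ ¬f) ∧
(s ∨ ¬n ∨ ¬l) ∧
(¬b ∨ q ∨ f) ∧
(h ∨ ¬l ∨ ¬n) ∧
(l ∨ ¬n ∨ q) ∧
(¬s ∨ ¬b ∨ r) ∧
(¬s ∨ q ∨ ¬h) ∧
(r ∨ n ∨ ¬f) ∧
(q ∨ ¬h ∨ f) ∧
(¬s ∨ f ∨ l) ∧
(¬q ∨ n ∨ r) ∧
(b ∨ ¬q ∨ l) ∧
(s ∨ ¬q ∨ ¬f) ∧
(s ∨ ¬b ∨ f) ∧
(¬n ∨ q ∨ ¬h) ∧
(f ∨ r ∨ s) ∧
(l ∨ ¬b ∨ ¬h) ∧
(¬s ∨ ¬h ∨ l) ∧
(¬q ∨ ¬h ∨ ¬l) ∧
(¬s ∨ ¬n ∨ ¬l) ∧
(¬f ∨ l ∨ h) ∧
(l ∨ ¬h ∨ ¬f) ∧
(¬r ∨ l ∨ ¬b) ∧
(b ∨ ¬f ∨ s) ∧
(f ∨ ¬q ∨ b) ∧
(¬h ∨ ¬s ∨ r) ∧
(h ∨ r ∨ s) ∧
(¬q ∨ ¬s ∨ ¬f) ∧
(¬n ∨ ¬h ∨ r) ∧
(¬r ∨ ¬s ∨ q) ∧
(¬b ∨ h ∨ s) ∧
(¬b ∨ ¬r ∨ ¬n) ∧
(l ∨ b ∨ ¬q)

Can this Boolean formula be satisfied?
Yes

Yes, the formula is satisfiable.

One satisfying assignment is: s=False, h=False, b=False, n=False, q=False, f=False, l=False, r=True

Verification: With this assignment, all 34 clauses evaluate to true.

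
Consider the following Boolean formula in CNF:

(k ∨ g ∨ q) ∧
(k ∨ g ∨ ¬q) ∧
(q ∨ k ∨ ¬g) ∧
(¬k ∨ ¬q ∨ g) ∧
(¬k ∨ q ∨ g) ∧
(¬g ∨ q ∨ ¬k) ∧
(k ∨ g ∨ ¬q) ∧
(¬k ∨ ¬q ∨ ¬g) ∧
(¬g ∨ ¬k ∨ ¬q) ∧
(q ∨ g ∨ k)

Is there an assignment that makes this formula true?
Yes

Yes, the formula is satisfiable.

One satisfying assignment is: k=False, q=True, g=True

Verification: With this assignment, all 10 clauses evaluate to true.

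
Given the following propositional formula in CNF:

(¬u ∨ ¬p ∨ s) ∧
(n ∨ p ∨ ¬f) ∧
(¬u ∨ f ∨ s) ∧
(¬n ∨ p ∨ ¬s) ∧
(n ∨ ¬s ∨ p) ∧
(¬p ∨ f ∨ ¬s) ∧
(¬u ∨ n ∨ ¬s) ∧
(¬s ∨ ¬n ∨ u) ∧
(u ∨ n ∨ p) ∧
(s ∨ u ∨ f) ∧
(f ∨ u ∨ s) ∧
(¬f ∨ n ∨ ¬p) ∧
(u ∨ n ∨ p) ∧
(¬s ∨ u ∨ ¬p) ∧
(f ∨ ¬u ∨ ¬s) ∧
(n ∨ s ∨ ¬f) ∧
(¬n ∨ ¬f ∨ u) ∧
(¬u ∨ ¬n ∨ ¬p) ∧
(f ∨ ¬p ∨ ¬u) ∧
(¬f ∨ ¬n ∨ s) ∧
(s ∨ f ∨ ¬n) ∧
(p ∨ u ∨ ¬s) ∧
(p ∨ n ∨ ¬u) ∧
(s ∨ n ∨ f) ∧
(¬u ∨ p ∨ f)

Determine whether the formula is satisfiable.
No

No, the formula is not satisfiable.

No assignment of truth values to the variables can make all 25 clauses true simultaneously.

The formula is UNSAT (unsatisfiable).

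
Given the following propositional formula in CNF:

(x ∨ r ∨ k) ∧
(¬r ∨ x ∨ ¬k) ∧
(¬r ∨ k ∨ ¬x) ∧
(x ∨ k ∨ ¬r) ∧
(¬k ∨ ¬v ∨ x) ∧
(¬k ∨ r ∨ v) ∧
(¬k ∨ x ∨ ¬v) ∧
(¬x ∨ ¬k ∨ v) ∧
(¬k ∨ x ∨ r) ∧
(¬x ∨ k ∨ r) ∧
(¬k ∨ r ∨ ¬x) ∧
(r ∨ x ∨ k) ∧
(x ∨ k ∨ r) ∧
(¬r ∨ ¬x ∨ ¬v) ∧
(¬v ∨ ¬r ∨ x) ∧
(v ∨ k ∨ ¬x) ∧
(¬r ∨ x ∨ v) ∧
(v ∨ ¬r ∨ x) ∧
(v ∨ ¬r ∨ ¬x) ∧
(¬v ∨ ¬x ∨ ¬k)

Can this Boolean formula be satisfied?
No

No, the formula is not satisfiable.

No assignment of truth values to the variables can make all 20 clauses true simultaneously.

The formula is UNSAT (unsatisfiable).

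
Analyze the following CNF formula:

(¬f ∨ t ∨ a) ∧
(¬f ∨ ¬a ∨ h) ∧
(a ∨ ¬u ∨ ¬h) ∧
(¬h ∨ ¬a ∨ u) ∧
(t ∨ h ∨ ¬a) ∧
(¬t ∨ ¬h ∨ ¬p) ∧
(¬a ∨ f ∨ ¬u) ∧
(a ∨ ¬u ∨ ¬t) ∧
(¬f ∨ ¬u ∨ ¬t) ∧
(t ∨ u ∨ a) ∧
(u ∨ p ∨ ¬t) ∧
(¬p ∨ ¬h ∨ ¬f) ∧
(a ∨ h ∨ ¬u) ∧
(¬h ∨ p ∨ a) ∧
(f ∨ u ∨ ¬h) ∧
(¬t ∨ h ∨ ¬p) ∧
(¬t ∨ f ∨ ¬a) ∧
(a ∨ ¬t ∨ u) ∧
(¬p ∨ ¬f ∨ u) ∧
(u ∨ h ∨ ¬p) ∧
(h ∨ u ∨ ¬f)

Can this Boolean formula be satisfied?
Yes

Yes, the formula is satisfiable.

One satisfying assignment is: f=True, h=True, p=False, t=False, a=True, u=True

Verification: With this assignment, all 21 clauses evaluate to true.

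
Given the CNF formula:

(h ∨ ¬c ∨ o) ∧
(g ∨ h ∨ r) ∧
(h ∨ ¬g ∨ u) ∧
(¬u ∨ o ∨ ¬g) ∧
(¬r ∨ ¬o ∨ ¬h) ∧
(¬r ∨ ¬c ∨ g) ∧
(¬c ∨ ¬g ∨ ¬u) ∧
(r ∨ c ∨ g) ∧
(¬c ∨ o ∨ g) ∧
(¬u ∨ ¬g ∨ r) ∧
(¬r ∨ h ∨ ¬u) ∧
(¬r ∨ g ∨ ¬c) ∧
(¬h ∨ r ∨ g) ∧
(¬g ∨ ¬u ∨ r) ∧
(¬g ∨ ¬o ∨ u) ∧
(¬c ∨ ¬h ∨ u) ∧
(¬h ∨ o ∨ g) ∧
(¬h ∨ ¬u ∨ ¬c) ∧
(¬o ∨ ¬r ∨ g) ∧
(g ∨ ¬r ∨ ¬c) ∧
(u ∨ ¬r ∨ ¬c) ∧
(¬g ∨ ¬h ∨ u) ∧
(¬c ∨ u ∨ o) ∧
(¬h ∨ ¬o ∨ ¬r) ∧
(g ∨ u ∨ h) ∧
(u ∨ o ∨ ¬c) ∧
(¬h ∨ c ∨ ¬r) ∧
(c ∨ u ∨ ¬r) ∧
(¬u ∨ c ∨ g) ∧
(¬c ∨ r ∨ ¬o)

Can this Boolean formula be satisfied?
No

No, the formula is not satisfiable.

No assignment of truth values to the variables can make all 30 clauses true simultaneously.

The formula is UNSAT (unsatisfiable).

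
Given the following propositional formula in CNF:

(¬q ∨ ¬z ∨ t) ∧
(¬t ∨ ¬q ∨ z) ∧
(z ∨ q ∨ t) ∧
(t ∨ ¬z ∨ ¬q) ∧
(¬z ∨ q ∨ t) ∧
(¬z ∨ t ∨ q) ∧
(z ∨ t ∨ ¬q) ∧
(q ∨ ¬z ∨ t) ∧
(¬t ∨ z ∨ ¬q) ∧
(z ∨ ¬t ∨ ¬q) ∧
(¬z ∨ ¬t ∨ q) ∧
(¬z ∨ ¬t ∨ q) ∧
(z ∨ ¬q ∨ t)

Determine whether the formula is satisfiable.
Yes

Yes, the formula is satisfiable.

One satisfying assignment is: z=False, q=False, t=True

Verification: With this assignment, all 13 clauses evaluate to true.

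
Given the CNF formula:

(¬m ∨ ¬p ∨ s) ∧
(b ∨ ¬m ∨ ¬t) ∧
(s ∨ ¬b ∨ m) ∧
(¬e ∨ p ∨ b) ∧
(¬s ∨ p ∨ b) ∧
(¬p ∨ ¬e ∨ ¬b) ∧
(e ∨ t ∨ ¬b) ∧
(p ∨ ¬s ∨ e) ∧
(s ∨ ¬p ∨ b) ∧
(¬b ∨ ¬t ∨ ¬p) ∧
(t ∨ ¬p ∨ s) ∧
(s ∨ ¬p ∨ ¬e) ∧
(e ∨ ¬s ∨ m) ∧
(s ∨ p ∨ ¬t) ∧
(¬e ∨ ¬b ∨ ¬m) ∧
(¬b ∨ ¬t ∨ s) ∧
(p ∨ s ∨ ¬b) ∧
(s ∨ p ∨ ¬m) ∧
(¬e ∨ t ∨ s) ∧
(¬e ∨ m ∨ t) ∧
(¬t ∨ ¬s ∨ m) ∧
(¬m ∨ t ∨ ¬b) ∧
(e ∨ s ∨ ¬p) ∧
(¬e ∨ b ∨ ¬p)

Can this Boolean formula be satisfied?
Yes

Yes, the formula is satisfiable.

One satisfying assignment is: p=False, e=False, b=False, s=False, t=False, m=False

Verification: With this assignment, all 24 clauses evaluate to true.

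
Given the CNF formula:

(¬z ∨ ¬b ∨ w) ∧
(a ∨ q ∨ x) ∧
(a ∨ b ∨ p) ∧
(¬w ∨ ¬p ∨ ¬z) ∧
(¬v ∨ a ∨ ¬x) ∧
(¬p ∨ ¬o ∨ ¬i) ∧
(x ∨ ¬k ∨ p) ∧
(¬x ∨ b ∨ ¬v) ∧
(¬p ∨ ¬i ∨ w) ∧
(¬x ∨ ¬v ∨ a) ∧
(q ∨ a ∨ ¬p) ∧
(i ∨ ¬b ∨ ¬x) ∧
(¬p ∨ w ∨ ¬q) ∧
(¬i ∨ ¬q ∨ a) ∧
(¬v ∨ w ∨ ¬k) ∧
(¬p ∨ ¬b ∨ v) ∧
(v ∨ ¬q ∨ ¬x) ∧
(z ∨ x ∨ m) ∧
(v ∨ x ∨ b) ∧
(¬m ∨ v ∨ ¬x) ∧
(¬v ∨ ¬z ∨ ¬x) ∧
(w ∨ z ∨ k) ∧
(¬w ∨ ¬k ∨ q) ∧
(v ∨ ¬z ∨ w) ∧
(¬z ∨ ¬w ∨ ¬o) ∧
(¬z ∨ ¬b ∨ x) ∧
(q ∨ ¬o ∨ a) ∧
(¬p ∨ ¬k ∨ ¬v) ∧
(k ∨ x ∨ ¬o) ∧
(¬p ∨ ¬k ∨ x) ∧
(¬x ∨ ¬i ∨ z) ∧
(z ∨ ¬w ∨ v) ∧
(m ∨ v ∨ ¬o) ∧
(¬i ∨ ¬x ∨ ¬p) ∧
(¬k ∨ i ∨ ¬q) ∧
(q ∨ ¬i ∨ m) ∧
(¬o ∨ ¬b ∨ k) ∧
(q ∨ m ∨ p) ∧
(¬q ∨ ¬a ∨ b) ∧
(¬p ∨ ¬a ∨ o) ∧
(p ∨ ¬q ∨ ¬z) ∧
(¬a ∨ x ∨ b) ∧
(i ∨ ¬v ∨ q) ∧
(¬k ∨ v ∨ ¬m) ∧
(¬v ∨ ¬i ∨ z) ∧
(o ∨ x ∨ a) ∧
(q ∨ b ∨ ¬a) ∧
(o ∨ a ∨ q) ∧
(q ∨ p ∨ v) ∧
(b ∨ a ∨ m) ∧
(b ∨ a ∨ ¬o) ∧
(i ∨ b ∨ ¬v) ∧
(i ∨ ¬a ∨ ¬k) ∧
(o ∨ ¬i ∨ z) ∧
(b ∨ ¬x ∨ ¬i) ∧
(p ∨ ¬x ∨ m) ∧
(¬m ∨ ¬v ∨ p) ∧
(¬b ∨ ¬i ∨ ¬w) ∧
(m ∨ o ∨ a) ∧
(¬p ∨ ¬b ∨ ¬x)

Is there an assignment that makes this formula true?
No

No, the formula is not satisfiable.

No assignment of truth values to the variables can make all 60 clauses true simultaneously.

The formula is UNSAT (unsatisfiable).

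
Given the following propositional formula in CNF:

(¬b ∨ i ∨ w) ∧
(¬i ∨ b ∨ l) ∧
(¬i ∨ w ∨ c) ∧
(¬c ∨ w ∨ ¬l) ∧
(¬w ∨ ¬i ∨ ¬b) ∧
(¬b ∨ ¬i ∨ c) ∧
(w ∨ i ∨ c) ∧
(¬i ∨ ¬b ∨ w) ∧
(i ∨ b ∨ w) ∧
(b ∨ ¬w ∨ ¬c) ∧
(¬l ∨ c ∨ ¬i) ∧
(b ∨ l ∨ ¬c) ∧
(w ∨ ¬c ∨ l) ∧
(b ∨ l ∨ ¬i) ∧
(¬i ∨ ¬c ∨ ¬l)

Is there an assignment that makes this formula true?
Yes

Yes, the formula is satisfiable.

One satisfying assignment is: b=False, l=False, c=False, w=True, i=False

Verification: With this assignment, all 15 clauses evaluate to true.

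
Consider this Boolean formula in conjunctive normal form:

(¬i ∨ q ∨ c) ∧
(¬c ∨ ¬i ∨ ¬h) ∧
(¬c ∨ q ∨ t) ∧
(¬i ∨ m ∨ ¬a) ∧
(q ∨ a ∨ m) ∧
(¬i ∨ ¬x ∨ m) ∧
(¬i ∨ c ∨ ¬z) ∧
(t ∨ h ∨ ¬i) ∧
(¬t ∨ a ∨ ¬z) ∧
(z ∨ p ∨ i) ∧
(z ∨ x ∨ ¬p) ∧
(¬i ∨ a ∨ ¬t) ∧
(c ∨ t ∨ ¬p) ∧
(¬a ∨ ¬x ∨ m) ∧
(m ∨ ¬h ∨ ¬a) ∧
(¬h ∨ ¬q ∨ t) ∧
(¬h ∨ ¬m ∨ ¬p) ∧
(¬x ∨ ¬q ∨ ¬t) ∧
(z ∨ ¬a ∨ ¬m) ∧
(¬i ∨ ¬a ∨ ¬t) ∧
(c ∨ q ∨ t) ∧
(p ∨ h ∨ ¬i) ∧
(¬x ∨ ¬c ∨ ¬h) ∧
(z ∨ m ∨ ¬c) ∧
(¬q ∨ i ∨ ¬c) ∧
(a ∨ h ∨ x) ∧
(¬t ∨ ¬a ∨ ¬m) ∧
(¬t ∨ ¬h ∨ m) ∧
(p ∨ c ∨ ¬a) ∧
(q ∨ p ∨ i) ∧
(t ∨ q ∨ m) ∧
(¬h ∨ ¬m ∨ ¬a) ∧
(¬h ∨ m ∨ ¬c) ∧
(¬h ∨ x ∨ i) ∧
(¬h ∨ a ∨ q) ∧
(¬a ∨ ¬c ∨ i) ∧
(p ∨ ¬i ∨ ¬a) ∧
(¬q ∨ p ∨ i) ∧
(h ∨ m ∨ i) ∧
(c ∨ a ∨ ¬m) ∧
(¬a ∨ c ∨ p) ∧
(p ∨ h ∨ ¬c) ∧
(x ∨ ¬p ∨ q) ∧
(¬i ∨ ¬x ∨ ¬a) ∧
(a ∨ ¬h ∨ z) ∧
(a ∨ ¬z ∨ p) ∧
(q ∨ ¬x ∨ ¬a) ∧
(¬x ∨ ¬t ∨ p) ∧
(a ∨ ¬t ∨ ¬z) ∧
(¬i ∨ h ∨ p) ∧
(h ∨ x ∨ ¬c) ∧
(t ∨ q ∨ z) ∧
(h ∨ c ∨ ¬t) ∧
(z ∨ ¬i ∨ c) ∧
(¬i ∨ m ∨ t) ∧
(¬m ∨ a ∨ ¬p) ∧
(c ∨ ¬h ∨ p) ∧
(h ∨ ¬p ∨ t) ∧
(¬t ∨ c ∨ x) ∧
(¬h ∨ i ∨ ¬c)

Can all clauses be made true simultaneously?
No

No, the formula is not satisfiable.

No assignment of truth values to the variables can make all 60 clauses true simultaneously.

The formula is UNSAT (unsatisfiable).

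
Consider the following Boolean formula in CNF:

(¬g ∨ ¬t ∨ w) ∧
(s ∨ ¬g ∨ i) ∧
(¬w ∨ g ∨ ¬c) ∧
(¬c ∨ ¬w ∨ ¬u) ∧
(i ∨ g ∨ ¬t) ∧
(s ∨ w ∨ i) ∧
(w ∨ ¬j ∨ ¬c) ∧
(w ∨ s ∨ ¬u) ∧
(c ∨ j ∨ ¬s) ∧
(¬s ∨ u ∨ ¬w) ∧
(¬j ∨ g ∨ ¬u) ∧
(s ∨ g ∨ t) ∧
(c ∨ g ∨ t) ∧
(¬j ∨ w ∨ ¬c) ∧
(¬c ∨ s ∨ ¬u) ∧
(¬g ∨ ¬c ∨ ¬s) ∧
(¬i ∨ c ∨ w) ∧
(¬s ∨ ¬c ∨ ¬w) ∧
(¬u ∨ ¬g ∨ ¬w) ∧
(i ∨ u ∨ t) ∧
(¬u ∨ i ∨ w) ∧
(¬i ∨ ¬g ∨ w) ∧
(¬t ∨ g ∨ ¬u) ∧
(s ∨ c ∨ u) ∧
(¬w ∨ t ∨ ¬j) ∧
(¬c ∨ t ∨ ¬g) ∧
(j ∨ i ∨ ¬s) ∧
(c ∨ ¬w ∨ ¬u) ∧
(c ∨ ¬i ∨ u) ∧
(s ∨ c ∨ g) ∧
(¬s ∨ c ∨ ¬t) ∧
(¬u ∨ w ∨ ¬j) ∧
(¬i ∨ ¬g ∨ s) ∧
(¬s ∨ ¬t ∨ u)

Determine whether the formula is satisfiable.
Yes

Yes, the formula is satisfiable.

One satisfying assignment is: g=False, u=False, w=False, s=True, i=True, t=False, j=False, c=True

Verification: With this assignment, all 34 clauses evaluate to true.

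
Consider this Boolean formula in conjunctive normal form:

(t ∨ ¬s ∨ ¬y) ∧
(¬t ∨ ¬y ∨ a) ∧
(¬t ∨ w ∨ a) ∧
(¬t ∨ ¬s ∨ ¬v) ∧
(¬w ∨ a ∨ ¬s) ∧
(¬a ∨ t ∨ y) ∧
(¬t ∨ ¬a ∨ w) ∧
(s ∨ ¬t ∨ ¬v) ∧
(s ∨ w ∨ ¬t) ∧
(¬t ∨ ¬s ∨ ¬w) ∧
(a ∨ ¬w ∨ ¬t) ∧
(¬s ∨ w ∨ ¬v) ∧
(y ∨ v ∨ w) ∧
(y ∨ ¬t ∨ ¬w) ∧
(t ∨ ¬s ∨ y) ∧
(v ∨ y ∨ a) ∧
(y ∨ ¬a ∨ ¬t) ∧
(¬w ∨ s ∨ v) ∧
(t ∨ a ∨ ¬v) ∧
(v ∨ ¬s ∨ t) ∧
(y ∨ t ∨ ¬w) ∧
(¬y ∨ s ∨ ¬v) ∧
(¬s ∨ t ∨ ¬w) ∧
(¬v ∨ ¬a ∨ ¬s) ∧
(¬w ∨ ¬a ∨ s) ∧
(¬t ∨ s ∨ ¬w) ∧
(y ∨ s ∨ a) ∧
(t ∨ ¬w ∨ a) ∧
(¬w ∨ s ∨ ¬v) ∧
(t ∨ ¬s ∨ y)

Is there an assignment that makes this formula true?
Yes

Yes, the formula is satisfiable.

One satisfying assignment is: t=False, v=False, a=False, w=False, y=True, s=False

Verification: With this assignment, all 30 clauses evaluate to true.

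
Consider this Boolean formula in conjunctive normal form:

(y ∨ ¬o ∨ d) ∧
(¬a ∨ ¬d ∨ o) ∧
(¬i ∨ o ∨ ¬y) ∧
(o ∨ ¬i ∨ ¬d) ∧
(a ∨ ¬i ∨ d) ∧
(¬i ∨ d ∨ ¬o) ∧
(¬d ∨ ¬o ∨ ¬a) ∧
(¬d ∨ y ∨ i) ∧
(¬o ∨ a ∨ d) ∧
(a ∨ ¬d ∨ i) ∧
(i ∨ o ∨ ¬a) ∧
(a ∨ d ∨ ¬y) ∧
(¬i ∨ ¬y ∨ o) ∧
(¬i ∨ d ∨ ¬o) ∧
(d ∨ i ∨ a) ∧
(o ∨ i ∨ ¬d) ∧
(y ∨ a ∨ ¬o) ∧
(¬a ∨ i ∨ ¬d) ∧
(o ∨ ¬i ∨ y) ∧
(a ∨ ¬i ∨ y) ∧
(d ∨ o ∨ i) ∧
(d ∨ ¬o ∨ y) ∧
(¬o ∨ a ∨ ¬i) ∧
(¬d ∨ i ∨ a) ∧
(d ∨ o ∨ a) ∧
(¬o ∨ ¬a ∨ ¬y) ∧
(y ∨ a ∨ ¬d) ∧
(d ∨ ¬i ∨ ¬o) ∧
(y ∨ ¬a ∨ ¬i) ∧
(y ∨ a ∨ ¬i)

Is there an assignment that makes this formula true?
No

No, the formula is not satisfiable.

No assignment of truth values to the variables can make all 30 clauses true simultaneously.

The formula is UNSAT (unsatisfiable).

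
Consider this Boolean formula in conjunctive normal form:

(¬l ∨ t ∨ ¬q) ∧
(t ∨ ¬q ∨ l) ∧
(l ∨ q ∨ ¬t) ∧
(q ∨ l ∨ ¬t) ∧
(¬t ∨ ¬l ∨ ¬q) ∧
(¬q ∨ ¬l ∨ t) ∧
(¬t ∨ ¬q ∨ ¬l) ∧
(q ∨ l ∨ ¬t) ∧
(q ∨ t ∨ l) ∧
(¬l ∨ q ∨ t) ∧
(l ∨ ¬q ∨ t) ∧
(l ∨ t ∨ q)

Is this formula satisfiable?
Yes

Yes, the formula is satisfiable.

One satisfying assignment is: t=True, q=False, l=True

Verification: With this assignment, all 12 clauses evaluate to true.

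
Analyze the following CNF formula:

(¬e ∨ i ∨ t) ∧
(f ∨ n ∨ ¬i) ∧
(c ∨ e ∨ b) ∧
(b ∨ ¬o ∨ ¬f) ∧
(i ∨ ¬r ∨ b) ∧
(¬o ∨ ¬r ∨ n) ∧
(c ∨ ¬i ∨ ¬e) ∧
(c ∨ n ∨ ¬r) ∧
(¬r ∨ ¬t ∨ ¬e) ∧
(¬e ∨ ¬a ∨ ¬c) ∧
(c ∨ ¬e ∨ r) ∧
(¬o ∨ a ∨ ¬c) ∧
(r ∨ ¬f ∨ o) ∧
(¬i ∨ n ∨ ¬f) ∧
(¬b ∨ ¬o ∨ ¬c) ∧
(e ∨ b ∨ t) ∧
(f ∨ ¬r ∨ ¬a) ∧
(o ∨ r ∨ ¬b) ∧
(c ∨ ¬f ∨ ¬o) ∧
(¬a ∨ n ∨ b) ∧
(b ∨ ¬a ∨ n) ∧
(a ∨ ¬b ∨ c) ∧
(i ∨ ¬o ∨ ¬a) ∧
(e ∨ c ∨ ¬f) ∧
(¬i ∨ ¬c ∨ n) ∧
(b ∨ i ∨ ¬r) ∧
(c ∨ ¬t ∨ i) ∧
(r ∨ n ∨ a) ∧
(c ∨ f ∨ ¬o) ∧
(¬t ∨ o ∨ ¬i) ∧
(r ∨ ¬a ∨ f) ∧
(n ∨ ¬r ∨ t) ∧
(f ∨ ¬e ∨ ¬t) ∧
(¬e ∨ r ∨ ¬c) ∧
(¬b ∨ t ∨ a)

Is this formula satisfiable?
Yes

Yes, the formula is satisfiable.

One satisfying assignment is: f=False, r=False, c=True, e=False, o=False, t=True, n=True, i=False, a=False, b=False

Verification: With this assignment, all 35 clauses evaluate to true.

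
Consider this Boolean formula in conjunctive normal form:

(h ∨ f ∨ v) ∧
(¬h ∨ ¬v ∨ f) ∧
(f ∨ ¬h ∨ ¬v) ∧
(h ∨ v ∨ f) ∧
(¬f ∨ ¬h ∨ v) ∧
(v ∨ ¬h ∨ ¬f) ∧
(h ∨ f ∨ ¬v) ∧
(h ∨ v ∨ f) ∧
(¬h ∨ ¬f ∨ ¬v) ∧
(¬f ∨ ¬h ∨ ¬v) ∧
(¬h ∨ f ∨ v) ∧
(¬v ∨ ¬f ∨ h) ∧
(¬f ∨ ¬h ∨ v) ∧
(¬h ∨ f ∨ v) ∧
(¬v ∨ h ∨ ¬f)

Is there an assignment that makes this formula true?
Yes

Yes, the formula is satisfiable.

One satisfying assignment is: h=False, v=False, f=True

Verification: With this assignment, all 15 clauses evaluate to true.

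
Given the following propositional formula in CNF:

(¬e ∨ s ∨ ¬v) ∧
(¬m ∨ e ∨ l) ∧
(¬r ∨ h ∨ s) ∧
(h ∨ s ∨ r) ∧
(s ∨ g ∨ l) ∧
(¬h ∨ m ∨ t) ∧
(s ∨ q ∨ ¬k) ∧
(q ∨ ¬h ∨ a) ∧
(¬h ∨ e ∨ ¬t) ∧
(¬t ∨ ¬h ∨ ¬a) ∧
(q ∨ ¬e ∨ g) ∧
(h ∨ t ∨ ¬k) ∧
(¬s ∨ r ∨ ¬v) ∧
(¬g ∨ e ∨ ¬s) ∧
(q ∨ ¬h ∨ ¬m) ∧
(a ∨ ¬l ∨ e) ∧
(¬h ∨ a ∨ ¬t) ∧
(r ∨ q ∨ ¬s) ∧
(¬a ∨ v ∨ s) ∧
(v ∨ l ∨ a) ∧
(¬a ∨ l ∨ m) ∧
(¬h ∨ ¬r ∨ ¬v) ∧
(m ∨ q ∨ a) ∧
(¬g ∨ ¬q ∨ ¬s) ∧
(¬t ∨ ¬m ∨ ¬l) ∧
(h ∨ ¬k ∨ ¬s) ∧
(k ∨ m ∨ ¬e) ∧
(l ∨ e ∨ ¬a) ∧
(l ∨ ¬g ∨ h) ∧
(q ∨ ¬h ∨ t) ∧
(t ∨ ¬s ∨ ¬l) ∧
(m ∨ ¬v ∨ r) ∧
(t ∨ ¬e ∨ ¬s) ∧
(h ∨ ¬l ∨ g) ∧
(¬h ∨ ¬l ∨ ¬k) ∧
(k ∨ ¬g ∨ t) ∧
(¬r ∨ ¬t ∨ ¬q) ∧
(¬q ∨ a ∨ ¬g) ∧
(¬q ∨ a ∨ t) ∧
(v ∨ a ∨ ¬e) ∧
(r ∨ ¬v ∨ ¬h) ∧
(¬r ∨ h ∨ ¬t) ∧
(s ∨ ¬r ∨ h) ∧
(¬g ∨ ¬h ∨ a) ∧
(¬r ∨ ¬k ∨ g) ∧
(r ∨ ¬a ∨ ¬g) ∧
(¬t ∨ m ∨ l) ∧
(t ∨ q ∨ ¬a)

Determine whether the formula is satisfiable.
Yes

Yes, the formula is satisfiable.

One satisfying assignment is: v=False, k=False, l=False, h=False, t=True, a=True, g=False, r=False, e=True, s=True, q=True, m=True

Verification: With this assignment, all 48 clauses evaluate to true.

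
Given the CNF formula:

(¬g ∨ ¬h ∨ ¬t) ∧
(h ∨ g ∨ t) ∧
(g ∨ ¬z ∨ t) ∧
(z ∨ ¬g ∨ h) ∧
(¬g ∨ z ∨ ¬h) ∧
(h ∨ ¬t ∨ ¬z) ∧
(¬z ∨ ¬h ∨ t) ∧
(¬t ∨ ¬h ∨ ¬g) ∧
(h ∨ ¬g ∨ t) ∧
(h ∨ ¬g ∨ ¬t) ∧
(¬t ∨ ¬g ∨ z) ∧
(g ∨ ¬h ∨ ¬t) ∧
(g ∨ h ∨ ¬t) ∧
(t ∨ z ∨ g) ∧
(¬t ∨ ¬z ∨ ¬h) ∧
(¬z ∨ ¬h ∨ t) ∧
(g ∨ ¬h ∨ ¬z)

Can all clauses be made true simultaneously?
No

No, the formula is not satisfiable.

No assignment of truth values to the variables can make all 17 clauses true simultaneously.

The formula is UNSAT (unsatisfiable).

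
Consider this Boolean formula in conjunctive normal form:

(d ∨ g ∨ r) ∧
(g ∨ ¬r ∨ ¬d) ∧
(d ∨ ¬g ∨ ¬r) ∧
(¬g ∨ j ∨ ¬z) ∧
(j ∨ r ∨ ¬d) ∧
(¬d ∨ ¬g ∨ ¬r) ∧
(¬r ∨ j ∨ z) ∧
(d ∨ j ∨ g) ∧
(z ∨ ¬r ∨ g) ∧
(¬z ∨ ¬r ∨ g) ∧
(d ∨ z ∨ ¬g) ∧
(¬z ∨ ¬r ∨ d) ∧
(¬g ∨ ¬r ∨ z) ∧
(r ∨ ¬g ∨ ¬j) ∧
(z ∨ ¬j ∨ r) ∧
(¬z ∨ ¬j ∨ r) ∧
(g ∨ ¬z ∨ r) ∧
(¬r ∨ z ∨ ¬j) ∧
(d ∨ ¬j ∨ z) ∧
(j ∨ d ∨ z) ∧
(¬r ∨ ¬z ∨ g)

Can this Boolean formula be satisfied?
No

No, the formula is not satisfiable.

No assignment of truth values to the variables can make all 21 clauses true simultaneously.

The formula is UNSAT (unsatisfiable).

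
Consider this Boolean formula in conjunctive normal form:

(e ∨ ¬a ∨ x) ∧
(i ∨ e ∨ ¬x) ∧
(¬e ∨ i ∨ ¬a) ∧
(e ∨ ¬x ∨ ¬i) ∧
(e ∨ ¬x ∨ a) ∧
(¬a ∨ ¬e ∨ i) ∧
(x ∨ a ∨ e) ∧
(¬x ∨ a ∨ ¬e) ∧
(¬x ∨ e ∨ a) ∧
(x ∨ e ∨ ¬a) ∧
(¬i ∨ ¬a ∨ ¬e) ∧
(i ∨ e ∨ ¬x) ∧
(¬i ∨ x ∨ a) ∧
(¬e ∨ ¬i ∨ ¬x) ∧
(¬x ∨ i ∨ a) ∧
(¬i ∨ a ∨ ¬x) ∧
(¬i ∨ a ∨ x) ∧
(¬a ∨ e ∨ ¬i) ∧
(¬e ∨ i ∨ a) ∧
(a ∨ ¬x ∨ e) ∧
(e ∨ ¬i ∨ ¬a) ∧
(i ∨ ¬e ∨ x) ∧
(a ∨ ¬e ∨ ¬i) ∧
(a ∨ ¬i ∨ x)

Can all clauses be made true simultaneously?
No

No, the formula is not satisfiable.

No assignment of truth values to the variables can make all 24 clauses true simultaneously.

The formula is UNSAT (unsatisfiable).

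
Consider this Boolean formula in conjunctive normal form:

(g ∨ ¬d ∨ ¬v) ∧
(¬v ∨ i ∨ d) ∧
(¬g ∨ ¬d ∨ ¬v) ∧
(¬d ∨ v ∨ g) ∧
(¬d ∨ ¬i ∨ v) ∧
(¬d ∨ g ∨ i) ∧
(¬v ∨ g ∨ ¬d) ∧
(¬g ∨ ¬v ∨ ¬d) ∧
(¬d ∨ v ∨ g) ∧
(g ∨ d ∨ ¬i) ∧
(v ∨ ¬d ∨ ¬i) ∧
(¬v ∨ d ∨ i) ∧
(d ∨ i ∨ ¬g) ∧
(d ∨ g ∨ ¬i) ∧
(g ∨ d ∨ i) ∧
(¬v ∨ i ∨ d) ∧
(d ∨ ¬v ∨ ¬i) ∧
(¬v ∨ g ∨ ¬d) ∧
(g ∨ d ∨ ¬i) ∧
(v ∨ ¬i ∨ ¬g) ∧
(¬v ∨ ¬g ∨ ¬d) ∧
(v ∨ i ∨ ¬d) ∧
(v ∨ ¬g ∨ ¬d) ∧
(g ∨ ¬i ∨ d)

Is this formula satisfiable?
No

No, the formula is not satisfiable.

No assignment of truth values to the variables can make all 24 clauses true simultaneously.

The formula is UNSAT (unsatisfiable).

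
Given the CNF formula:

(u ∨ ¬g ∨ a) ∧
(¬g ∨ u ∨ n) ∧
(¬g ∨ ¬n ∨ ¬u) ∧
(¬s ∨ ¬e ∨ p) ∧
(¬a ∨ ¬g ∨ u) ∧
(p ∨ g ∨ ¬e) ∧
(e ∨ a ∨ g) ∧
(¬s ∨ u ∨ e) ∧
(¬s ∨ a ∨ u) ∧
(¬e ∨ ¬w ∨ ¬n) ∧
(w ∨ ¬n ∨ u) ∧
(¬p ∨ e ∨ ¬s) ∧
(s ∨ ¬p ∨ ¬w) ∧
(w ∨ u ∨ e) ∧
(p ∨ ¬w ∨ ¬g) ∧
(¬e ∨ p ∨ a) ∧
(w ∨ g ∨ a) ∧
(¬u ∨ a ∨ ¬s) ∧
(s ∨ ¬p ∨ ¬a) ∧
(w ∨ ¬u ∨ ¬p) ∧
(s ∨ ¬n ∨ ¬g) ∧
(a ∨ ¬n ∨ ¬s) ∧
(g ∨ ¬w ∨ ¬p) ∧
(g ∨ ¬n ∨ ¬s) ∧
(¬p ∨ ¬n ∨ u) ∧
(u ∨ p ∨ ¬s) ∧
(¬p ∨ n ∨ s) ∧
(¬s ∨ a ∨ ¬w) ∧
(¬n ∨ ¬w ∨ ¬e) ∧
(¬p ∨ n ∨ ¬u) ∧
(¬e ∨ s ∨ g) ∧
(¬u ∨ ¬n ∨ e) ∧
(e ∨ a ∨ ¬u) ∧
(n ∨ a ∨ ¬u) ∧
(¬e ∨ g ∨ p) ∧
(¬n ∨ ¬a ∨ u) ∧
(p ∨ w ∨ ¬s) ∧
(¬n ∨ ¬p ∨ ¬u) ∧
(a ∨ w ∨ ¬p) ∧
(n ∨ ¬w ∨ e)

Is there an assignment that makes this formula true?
Yes

Yes, the formula is satisfiable.

One satisfying assignment is: p=False, s=False, a=True, n=False, u=True, e=False, g=False, w=False

Verification: With this assignment, all 40 clauses evaluate to true.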